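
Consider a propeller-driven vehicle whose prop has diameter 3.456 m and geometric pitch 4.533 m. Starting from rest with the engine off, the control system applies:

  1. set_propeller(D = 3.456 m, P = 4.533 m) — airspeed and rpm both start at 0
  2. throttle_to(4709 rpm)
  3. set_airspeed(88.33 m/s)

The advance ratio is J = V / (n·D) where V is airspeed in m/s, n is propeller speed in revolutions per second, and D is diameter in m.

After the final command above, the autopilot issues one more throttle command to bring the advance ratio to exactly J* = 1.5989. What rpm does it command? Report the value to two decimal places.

rpm = 959.10

set_propeller: D = 3.456 m, P = 4.533 m (p = P/D = 1.311632); state ← (V=0, rpm=0)
throttle_to(4709): rpm ← 4709
set_airspeed(88.33): V ← 88.33 m/s
final state: V = 88.33 m/s, rpm = 4709 → n = rpm/60 = 78.483333 rev/s
target J* = 1.5989; solve J* = V/(n·D) for n: n = V/(J*·D) = 88.33/(1.5989 × 3.456) = 15.985020 rev/s
rpm = 60·n = 959.101222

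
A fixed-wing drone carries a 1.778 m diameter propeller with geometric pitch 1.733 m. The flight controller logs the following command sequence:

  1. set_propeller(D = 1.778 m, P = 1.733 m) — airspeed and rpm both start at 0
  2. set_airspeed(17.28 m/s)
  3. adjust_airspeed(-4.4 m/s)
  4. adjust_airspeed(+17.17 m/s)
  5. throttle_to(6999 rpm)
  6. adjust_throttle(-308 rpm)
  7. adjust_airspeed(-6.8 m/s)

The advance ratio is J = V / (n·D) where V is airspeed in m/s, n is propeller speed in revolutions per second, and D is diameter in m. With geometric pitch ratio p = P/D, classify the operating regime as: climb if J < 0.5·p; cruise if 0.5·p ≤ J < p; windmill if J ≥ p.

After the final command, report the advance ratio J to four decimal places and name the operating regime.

J = 0.1173, regime = climb

set_propeller: D = 1.778 m, P = 1.733 m (p = P/D = 0.974691); state ← (V=0, rpm=0)
set_airspeed(17.28): V ← 17.28 m/s
adjust_airspeed(-4.4): V ← 17.28 -4.4 = 12.88 m/s
adjust_airspeed(+17.17): V ← 12.88 +17.17 = 30.05 m/s
throttle_to(6999): rpm ← 6999
adjust_throttle(-308): rpm ← 6999 -308 = 6691
adjust_airspeed(-6.8): V ← 30.05 -6.8 = 23.25 m/s
final state: V = 23.25 m/s, rpm = 6691 → n = rpm/60 = 111.516667 rev/s
J = V / (n·D) = 23.25 / (111.516667 × 1.778) = 0.117260
regime bands: climb J<0.4873 | cruise [0.4873, 0.9747) | windmill J≥0.9747
J = 0.1173 → climb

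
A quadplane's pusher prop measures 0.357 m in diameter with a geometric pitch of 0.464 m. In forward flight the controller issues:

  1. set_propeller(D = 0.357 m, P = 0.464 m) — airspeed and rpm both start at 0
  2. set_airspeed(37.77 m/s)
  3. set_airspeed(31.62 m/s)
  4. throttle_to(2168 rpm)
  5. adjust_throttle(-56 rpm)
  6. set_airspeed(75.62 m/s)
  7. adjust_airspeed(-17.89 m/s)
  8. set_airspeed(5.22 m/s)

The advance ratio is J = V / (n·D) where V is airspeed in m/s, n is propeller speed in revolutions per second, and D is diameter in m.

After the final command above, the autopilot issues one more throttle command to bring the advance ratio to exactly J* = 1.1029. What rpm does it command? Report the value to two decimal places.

set_propeller: D = 0.357 m, P = 0.464 m (p = P/D = 1.299720); state ← (V=0, rpm=0)
set_airspeed(37.77): V ← 37.77 m/s
set_airspeed(31.62): V ← 31.62 m/s
throttle_to(2168): rpm ← 2168
adjust_throttle(-56): rpm ← 2168 -56 = 2112
set_airspeed(75.62): V ← 75.62 m/s
adjust_airspeed(-17.89): V ← 75.62 -17.89 = 57.73 m/s
set_airspeed(5.22): V ← 5.22 m/s
final state: V = 5.22 m/s, rpm = 2112 → n = rpm/60 = 35.200000 rev/s
target J* = 1.1029; solve J* = V/(n·D) for n: n = V/(J*·D) = 5.22/(1.1029 × 0.357) = 13.257638 rev/s
rpm = 60·n = 795.458269

rpm = 795.46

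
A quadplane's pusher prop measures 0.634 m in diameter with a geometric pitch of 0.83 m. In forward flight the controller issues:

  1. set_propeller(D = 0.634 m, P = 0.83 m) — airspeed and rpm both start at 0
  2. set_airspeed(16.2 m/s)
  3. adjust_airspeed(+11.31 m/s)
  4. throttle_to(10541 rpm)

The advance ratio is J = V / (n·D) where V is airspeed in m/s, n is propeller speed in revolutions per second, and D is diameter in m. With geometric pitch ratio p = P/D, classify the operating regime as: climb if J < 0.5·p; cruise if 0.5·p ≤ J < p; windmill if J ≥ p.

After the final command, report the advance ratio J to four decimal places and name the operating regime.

J = 0.2470, regime = climb

set_propeller: D = 0.634 m, P = 0.83 m (p = P/D = 1.309148); state ← (V=0, rpm=0)
set_airspeed(16.2): V ← 16.2 m/s
adjust_airspeed(+11.31): V ← 16.2 +11.31 = 27.51 m/s
throttle_to(10541): rpm ← 10541
final state: V = 27.51 m/s, rpm = 10541 → n = rpm/60 = 175.683333 rev/s
J = V / (n·D) = 27.51 / (175.683333 × 0.634) = 0.246985
regime bands: climb J<0.6546 | cruise [0.6546, 1.3091) | windmill J≥1.3091
J = 0.2470 → climb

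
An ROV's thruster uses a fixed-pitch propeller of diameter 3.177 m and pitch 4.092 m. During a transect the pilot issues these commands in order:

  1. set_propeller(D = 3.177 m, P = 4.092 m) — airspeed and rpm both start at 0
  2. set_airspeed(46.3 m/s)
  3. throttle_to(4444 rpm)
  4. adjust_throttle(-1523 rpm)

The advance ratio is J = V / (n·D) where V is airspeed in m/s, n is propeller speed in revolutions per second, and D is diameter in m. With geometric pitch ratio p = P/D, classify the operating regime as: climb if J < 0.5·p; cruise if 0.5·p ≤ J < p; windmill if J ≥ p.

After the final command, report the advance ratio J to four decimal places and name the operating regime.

J = 0.2994, regime = climb

set_propeller: D = 3.177 m, P = 4.092 m (p = P/D = 1.288008); state ← (V=0, rpm=0)
set_airspeed(46.3): V ← 46.3 m/s
throttle_to(4444): rpm ← 4444
adjust_throttle(-1523): rpm ← 4444 -1523 = 2921
final state: V = 46.3 m/s, rpm = 2921 → n = rpm/60 = 48.683333 rev/s
J = V / (n·D) = 46.3 / (48.683333 × 3.177) = 0.299353
regime bands: climb J<0.6440 | cruise [0.6440, 1.2880) | windmill J≥1.2880
J = 0.2994 → climb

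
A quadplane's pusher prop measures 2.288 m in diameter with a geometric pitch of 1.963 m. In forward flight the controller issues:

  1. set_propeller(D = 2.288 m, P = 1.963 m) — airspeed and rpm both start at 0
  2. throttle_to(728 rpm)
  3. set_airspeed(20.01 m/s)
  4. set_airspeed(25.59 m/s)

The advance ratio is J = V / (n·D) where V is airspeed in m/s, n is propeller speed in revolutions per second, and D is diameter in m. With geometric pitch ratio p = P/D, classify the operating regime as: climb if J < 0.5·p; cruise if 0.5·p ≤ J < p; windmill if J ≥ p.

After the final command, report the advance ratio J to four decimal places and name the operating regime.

J = 0.9218, regime = windmill

set_propeller: D = 2.288 m, P = 1.963 m (p = P/D = 0.857955); state ← (V=0, rpm=0)
throttle_to(728): rpm ← 728
set_airspeed(20.01): V ← 20.01 m/s
set_airspeed(25.59): V ← 25.59 m/s
final state: V = 25.59 m/s, rpm = 728 → n = rpm/60 = 12.133333 rev/s
J = V / (n·D) = 25.59 / (12.133333 × 2.288) = 0.921795
regime bands: climb J<0.4290 | cruise [0.4290, 0.8580) | windmill J≥0.8580
J = 0.9218 → windmill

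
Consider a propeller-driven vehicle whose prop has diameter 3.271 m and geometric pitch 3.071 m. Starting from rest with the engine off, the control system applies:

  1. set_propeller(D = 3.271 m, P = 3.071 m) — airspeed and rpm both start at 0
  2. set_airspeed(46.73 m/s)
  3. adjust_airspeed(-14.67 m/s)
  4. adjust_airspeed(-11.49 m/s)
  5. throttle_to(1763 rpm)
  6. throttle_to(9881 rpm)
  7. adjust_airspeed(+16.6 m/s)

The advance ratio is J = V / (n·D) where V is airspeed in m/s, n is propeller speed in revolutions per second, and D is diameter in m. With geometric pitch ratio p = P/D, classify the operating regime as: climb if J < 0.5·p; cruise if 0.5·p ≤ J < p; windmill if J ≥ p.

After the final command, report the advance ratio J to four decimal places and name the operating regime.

J = 0.0690, regime = climb

set_propeller: D = 3.271 m, P = 3.071 m (p = P/D = 0.938857); state ← (V=0, rpm=0)
set_airspeed(46.73): V ← 46.73 m/s
adjust_airspeed(-14.67): V ← 46.73 -14.67 = 32.06 m/s
adjust_airspeed(-11.49): V ← 32.06 -11.49 = 20.57 m/s
throttle_to(1763): rpm ← 1763
throttle_to(9881): rpm ← 9881
adjust_airspeed(+16.6): V ← 20.57 +16.6 = 37.17 m/s
final state: V = 37.17 m/s, rpm = 9881 → n = rpm/60 = 164.683333 rev/s
J = V / (n·D) = 37.17 / (164.683333 × 3.271) = 0.069002
regime bands: climb J<0.4694 | cruise [0.4694, 0.9389) | windmill J≥0.9389
J = 0.0690 → climb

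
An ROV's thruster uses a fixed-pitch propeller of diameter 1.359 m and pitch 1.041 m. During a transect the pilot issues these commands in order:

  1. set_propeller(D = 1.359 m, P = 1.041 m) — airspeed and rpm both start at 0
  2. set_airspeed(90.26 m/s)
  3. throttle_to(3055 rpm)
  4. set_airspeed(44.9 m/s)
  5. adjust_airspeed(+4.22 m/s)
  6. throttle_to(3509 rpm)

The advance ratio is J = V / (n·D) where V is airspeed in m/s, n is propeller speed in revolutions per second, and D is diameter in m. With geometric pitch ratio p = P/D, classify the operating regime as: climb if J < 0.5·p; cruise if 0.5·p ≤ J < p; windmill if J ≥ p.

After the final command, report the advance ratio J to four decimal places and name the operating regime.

J = 0.6180, regime = cruise

set_propeller: D = 1.359 m, P = 1.041 m (p = P/D = 0.766004); state ← (V=0, rpm=0)
set_airspeed(90.26): V ← 90.26 m/s
throttle_to(3055): rpm ← 3055
set_airspeed(44.9): V ← 44.9 m/s
adjust_airspeed(+4.22): V ← 44.9 +4.22 = 49.12 m/s
throttle_to(3509): rpm ← 3509
final state: V = 49.12 m/s, rpm = 3509 → n = rpm/60 = 58.483333 rev/s
J = V / (n·D) = 49.12 / (58.483333 × 1.359) = 0.618026
regime bands: climb J<0.3830 | cruise [0.3830, 0.7660) | windmill J≥0.7660
J = 0.6180 → cruise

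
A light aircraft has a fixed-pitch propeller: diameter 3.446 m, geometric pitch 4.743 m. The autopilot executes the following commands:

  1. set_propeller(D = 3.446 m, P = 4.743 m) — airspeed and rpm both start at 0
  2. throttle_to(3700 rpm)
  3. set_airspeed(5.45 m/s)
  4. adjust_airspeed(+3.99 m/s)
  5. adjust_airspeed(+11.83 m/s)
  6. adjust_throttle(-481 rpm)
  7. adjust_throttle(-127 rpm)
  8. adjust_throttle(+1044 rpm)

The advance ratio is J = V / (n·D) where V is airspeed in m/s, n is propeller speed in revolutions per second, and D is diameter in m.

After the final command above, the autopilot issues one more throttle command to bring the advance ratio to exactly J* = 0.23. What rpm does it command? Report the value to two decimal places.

set_propeller: D = 3.446 m, P = 4.743 m (p = P/D = 1.376378); state ← (V=0, rpm=0)
throttle_to(3700): rpm ← 3700
set_airspeed(5.45): V ← 5.45 m/s
adjust_airspeed(+3.99): V ← 5.45 +3.99 = 9.44 m/s
adjust_airspeed(+11.83): V ← 9.44 +11.83 = 21.27 m/s
adjust_throttle(-481): rpm ← 3700 -481 = 3219
adjust_throttle(-127): rpm ← 3219 -127 = 3092
adjust_throttle(+1044): rpm ← 3092 +1044 = 4136
final state: V = 21.27 m/s, rpm = 4136 → n = rpm/60 = 68.933333 rev/s
target J* = 0.23; solve J* = V/(n·D) for n: n = V/(J*·D) = 21.27/(0.23 × 3.446) = 26.836408 rev/s
rpm = 60·n = 1610.184461

rpm = 1610.18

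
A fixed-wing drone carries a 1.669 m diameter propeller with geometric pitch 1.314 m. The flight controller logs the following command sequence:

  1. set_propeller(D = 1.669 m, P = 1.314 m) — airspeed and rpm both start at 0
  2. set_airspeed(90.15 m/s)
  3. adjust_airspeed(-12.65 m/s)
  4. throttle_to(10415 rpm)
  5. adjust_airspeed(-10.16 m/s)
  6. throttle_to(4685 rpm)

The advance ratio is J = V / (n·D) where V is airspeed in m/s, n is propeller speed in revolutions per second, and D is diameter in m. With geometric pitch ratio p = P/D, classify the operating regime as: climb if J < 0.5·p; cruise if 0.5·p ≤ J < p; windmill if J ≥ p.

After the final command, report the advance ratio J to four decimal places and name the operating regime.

J = 0.5167, regime = cruise

set_propeller: D = 1.669 m, P = 1.314 m (p = P/D = 0.787298); state ← (V=0, rpm=0)
set_airspeed(90.15): V ← 90.15 m/s
adjust_airspeed(-12.65): V ← 90.15 -12.65 = 77.5 m/s
throttle_to(10415): rpm ← 10415
adjust_airspeed(-10.16): V ← 77.5 -10.16 = 67.34 m/s
throttle_to(4685): rpm ← 4685
final state: V = 67.34 m/s, rpm = 4685 → n = rpm/60 = 78.083333 rev/s
J = V / (n·D) = 67.34 / (78.083333 × 1.669) = 0.516724
regime bands: climb J<0.3936 | cruise [0.3936, 0.7873) | windmill J≥0.7873
J = 0.5167 → cruise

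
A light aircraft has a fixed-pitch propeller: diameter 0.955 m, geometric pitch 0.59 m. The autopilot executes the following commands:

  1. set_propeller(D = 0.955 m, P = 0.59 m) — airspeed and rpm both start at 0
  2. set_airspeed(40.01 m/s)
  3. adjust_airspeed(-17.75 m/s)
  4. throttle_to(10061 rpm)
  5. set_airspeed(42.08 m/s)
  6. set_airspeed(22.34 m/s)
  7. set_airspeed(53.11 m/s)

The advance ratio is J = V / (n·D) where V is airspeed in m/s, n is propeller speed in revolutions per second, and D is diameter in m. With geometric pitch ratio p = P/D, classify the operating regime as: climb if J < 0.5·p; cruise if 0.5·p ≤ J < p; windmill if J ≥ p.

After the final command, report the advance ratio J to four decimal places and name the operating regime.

set_propeller: D = 0.955 m, P = 0.59 m (p = P/D = 0.617801); state ← (V=0, rpm=0)
set_airspeed(40.01): V ← 40.01 m/s
adjust_airspeed(-17.75): V ← 40.01 -17.75 = 22.26 m/s
throttle_to(10061): rpm ← 10061
set_airspeed(42.08): V ← 42.08 m/s
set_airspeed(22.34): V ← 22.34 m/s
set_airspeed(53.11): V ← 53.11 m/s
final state: V = 53.11 m/s, rpm = 10061 → n = rpm/60 = 167.683333 rev/s
J = V / (n·D) = 53.11 / (167.683333 × 0.955) = 0.331652
regime bands: climb J<0.3089 | cruise [0.3089, 0.6178) | windmill J≥0.6178
J = 0.3317 → cruise

J = 0.3317, regime = cruise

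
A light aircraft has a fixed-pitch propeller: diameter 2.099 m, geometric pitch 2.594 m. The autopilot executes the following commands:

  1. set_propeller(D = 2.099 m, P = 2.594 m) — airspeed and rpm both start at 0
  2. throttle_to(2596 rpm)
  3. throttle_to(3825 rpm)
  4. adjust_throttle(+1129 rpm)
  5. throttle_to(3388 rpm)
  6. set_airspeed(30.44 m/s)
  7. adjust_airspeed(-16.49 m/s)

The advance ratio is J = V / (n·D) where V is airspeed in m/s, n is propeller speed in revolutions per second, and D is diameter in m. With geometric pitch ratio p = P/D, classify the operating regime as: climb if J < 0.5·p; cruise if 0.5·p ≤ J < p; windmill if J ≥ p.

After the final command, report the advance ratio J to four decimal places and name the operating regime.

J = 0.1177, regime = climb

set_propeller: D = 2.099 m, P = 2.594 m (p = P/D = 1.235827); state ← (V=0, rpm=0)
throttle_to(2596): rpm ← 2596
throttle_to(3825): rpm ← 3825
adjust_throttle(+1129): rpm ← 3825 +1129 = 4954
throttle_to(3388): rpm ← 3388
set_airspeed(30.44): V ← 30.44 m/s
adjust_airspeed(-16.49): V ← 30.44 -16.49 = 13.95 m/s
final state: V = 13.95 m/s, rpm = 3388 → n = rpm/60 = 56.466667 rev/s
J = V / (n·D) = 13.95 / (56.466667 × 2.099) = 0.117698
regime bands: climb J<0.6179 | cruise [0.6179, 1.2358) | windmill J≥1.2358
J = 0.1177 → climb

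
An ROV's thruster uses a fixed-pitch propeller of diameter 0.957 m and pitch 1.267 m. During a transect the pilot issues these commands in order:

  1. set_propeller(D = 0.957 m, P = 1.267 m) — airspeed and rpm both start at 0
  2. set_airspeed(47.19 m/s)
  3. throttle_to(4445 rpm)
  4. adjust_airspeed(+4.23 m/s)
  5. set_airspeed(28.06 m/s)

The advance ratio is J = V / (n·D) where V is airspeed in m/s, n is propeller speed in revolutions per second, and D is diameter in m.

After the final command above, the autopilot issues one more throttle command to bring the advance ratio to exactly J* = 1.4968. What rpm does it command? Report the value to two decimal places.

rpm = 1175.34

set_propeller: D = 0.957 m, P = 1.267 m (p = P/D = 1.323929); state ← (V=0, rpm=0)
set_airspeed(47.19): V ← 47.19 m/s
throttle_to(4445): rpm ← 4445
adjust_airspeed(+4.23): V ← 47.19 +4.23 = 51.42 m/s
set_airspeed(28.06): V ← 28.06 m/s
final state: V = 28.06 m/s, rpm = 4445 → n = rpm/60 = 74.083333 rev/s
target J* = 1.4968; solve J* = V/(n·D) for n: n = V/(J*·D) = 28.06/(1.4968 × 0.957) = 19.588986 rev/s
rpm = 60·n = 1175.339156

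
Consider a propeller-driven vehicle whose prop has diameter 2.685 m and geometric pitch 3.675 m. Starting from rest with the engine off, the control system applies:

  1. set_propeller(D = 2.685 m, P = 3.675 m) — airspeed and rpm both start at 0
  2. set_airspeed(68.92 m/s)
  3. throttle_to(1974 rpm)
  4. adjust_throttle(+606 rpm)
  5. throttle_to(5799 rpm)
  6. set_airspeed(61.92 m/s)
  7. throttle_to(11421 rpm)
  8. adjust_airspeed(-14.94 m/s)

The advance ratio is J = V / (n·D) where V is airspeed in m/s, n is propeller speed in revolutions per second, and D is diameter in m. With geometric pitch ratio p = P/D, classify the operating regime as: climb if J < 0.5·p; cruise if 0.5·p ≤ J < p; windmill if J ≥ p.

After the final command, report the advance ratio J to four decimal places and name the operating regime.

set_propeller: D = 2.685 m, P = 3.675 m (p = P/D = 1.368715); state ← (V=0, rpm=0)
set_airspeed(68.92): V ← 68.92 m/s
throttle_to(1974): rpm ← 1974
adjust_throttle(+606): rpm ← 1974 +606 = 2580
throttle_to(5799): rpm ← 5799
set_airspeed(61.92): V ← 61.92 m/s
throttle_to(11421): rpm ← 11421
adjust_airspeed(-14.94): V ← 61.92 -14.94 = 46.98 m/s
final state: V = 46.98 m/s, rpm = 11421 → n = rpm/60 = 190.350000 rev/s
J = V / (n·D) = 46.98 / (190.350000 × 2.685) = 0.091921
regime bands: climb J<0.6844 | cruise [0.6844, 1.3687) | windmill J≥1.3687
J = 0.0919 → climb

J = 0.0919, regime = climb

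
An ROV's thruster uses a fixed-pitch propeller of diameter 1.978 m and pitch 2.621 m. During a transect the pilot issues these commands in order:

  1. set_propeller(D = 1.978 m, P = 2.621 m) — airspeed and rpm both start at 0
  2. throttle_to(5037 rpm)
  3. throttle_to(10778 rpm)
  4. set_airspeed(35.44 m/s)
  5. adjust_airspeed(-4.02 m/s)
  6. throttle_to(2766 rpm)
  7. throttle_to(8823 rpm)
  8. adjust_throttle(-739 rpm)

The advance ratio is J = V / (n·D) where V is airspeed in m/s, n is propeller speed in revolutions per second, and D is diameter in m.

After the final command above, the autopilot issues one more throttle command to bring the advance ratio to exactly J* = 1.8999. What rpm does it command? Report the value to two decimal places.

rpm = 501.65

set_propeller: D = 1.978 m, P = 2.621 m (p = P/D = 1.325076); state ← (V=0, rpm=0)
throttle_to(5037): rpm ← 5037
throttle_to(10778): rpm ← 10778
set_airspeed(35.44): V ← 35.44 m/s
adjust_airspeed(-4.02): V ← 35.44 -4.02 = 31.42 m/s
throttle_to(2766): rpm ← 2766
throttle_to(8823): rpm ← 8823
adjust_throttle(-739): rpm ← 8823 -739 = 8084
final state: V = 31.42 m/s, rpm = 8084 → n = rpm/60 = 134.733333 rev/s
target J* = 1.8999; solve J* = V/(n·D) for n: n = V/(J*·D) = 31.42/(1.8999 × 1.978) = 8.360825 rev/s
rpm = 60·n = 501.649520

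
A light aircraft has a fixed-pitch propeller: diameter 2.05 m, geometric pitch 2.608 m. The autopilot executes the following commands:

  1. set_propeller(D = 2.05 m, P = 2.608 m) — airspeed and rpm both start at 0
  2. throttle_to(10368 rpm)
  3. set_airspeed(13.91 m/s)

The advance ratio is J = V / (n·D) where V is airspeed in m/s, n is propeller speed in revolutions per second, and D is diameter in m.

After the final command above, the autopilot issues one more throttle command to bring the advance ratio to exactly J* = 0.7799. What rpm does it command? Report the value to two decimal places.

set_propeller: D = 2.05 m, P = 2.608 m (p = P/D = 1.272195); state ← (V=0, rpm=0)
throttle_to(10368): rpm ← 10368
set_airspeed(13.91): V ← 13.91 m/s
final state: V = 13.91 m/s, rpm = 10368 → n = rpm/60 = 172.800000 rev/s
target J* = 0.7799; solve J* = V/(n·D) for n: n = V/(J*·D) = 13.91/(0.7799 × 2.05) = 8.700302 rev/s
rpm = 60·n = 522.018145

rpm = 522.02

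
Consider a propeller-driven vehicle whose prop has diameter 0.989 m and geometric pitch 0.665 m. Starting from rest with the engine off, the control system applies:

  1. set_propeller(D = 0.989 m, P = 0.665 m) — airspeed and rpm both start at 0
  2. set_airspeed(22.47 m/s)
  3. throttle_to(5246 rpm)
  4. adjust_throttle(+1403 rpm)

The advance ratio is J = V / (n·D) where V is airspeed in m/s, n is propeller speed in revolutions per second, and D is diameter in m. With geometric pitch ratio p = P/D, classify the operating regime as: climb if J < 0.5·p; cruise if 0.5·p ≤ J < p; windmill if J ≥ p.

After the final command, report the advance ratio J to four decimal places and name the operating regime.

set_propeller: D = 0.989 m, P = 0.665 m (p = P/D = 0.672396); state ← (V=0, rpm=0)
set_airspeed(22.47): V ← 22.47 m/s
throttle_to(5246): rpm ← 5246
adjust_throttle(+1403): rpm ← 5246 +1403 = 6649
final state: V = 22.47 m/s, rpm = 6649 → n = rpm/60 = 110.816667 rev/s
J = V / (n·D) = 22.47 / (110.816667 × 0.989) = 0.205023
regime bands: climb J<0.3362 | cruise [0.3362, 0.6724) | windmill J≥0.6724
J = 0.2050 → climb

J = 0.2050, regime = climb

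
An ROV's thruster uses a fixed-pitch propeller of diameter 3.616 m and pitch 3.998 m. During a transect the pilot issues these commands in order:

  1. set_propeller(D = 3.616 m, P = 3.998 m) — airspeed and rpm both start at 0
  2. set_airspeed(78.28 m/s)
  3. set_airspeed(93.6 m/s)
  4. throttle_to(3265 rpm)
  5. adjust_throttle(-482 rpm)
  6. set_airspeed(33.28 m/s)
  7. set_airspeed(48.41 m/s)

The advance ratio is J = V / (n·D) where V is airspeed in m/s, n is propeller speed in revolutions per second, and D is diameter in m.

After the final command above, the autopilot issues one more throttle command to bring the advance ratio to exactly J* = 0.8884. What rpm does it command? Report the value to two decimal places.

rpm = 904.17

set_propeller: D = 3.616 m, P = 3.998 m (p = P/D = 1.105642); state ← (V=0, rpm=0)
set_airspeed(78.28): V ← 78.28 m/s
set_airspeed(93.6): V ← 93.6 m/s
throttle_to(3265): rpm ← 3265
adjust_throttle(-482): rpm ← 3265 -482 = 2783
set_airspeed(33.28): V ← 33.28 m/s
set_airspeed(48.41): V ← 48.41 m/s
final state: V = 48.41 m/s, rpm = 2783 → n = rpm/60 = 46.383333 rev/s
target J* = 0.8884; solve J* = V/(n·D) for n: n = V/(J*·D) = 48.41/(0.8884 × 3.616) = 15.069475 rev/s
rpm = 60·n = 904.168476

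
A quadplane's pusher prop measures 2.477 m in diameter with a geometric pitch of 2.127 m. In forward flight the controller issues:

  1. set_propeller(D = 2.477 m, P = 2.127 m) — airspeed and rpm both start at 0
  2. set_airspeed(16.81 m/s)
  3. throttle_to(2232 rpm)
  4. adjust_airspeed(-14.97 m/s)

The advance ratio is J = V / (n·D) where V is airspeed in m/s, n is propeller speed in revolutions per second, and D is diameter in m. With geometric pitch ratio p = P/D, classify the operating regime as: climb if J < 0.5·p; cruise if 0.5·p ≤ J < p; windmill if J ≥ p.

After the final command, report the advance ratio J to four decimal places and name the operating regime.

set_propeller: D = 2.477 m, P = 2.127 m (p = P/D = 0.858700); state ← (V=0, rpm=0)
set_airspeed(16.81): V ← 16.81 m/s
throttle_to(2232): rpm ← 2232
adjust_airspeed(-14.97): V ← 16.81 -14.97 = 1.84 m/s
final state: V = 1.84 m/s, rpm = 2232 → n = rpm/60 = 37.200000 rev/s
J = V / (n·D) = 1.84 / (37.200000 × 2.477) = 0.019969
regime bands: climb J<0.4294 | cruise [0.4294, 0.8587) | windmill J≥0.8587
J = 0.0200 → climb

J = 0.0200, regime = climb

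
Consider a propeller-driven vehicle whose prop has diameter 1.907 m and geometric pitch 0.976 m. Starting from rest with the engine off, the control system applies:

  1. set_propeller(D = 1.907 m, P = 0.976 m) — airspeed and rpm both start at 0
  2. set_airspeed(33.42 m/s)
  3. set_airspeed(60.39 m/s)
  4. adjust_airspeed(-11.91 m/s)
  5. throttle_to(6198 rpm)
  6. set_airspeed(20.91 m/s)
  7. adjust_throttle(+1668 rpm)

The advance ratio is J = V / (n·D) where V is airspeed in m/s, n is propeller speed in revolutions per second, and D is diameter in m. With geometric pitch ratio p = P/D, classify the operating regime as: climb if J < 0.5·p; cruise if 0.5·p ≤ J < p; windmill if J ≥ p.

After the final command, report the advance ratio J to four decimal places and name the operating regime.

set_propeller: D = 1.907 m, P = 0.976 m (p = P/D = 0.511799); state ← (V=0, rpm=0)
set_airspeed(33.42): V ← 33.42 m/s
set_airspeed(60.39): V ← 60.39 m/s
adjust_airspeed(-11.91): V ← 60.39 -11.91 = 48.48 m/s
throttle_to(6198): rpm ← 6198
set_airspeed(20.91): V ← 20.91 m/s
adjust_throttle(+1668): rpm ← 6198 +1668 = 7866
final state: V = 20.91 m/s, rpm = 7866 → n = rpm/60 = 131.100000 rev/s
J = V / (n·D) = 20.91 / (131.100000 × 1.907) = 0.083637
regime bands: climb J<0.2559 | cruise [0.2559, 0.5118) | windmill J≥0.5118
J = 0.0836 → climb

J = 0.0836, regime = climb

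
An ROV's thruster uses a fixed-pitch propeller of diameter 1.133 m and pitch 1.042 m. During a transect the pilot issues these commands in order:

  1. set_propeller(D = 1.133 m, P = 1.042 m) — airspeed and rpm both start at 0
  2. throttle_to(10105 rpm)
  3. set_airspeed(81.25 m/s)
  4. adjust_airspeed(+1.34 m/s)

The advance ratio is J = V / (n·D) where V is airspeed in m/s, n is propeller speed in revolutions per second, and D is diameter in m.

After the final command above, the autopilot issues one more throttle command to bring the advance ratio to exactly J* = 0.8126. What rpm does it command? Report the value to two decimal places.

rpm = 5382.35

set_propeller: D = 1.133 m, P = 1.042 m (p = P/D = 0.919682); state ← (V=0, rpm=0)
throttle_to(10105): rpm ← 10105
set_airspeed(81.25): V ← 81.25 m/s
adjust_airspeed(+1.34): V ← 81.25 +1.34 = 82.59 m/s
final state: V = 82.59 m/s, rpm = 10105 → n = rpm/60 = 168.416667 rev/s
target J* = 0.8126; solve J* = V/(n·D) for n: n = V/(J*·D) = 82.59/(0.8126 × 1.133) = 89.705844 rev/s
rpm = 60·n = 5382.350660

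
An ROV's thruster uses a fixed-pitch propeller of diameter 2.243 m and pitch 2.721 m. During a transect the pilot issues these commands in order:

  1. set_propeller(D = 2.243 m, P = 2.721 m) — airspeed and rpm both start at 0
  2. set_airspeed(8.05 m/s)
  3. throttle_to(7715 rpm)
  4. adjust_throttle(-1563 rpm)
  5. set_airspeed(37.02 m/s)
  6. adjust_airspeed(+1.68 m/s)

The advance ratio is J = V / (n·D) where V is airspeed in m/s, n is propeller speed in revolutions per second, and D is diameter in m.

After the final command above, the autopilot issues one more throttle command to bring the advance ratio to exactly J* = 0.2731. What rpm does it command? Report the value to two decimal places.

rpm = 3790.63

set_propeller: D = 2.243 m, P = 2.721 m (p = P/D = 1.213107); state ← (V=0, rpm=0)
set_airspeed(8.05): V ← 8.05 m/s
throttle_to(7715): rpm ← 7715
adjust_throttle(-1563): rpm ← 7715 -1563 = 6152
set_airspeed(37.02): V ← 37.02 m/s
adjust_airspeed(+1.68): V ← 37.02 +1.68 = 38.7 m/s
final state: V = 38.7 m/s, rpm = 6152 → n = rpm/60 = 102.533333 rev/s
target J* = 0.2731; solve J* = V/(n·D) for n: n = V/(J*·D) = 38.7/(0.2731 × 2.243) = 63.177144 rev/s
rpm = 60·n = 3790.628658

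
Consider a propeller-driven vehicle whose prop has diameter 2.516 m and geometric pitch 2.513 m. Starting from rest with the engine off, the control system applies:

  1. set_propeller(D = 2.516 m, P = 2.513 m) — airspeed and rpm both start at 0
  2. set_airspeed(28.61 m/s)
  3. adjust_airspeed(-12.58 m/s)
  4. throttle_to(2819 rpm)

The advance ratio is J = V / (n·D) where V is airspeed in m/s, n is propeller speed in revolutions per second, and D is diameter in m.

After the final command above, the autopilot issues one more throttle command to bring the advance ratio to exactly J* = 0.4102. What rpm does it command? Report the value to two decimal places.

rpm = 931.92

set_propeller: D = 2.516 m, P = 2.513 m (p = P/D = 0.998808); state ← (V=0, rpm=0)
set_airspeed(28.61): V ← 28.61 m/s
adjust_airspeed(-12.58): V ← 28.61 -12.58 = 16.03 m/s
throttle_to(2819): rpm ← 2819
final state: V = 16.03 m/s, rpm = 2819 → n = rpm/60 = 46.983333 rev/s
target J* = 0.4102; solve J* = V/(n·D) for n: n = V/(J*·D) = 16.03/(0.4102 × 2.516) = 15.531995 rev/s
rpm = 60·n = 931.919673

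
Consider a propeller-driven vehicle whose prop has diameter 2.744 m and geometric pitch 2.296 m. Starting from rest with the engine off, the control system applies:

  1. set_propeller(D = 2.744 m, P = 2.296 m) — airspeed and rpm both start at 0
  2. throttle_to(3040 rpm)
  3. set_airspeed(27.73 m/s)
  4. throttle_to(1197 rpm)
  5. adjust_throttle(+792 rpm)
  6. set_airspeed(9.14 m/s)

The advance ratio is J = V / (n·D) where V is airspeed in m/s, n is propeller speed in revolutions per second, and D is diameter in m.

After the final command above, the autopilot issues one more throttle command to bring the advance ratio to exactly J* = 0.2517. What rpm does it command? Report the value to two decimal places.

set_propeller: D = 2.744 m, P = 2.296 m (p = P/D = 0.836735); state ← (V=0, rpm=0)
throttle_to(3040): rpm ← 3040
set_airspeed(27.73): V ← 27.73 m/s
throttle_to(1197): rpm ← 1197
adjust_throttle(+792): rpm ← 1197 +792 = 1989
set_airspeed(9.14): V ← 9.14 m/s
final state: V = 9.14 m/s, rpm = 1989 → n = rpm/60 = 33.150000 rev/s
target J* = 0.2517; solve J* = V/(n·D) for n: n = V/(J*·D) = 9.14/(0.2517 × 2.744) = 13.233627 rev/s
rpm = 60·n = 794.017590

rpm = 794.02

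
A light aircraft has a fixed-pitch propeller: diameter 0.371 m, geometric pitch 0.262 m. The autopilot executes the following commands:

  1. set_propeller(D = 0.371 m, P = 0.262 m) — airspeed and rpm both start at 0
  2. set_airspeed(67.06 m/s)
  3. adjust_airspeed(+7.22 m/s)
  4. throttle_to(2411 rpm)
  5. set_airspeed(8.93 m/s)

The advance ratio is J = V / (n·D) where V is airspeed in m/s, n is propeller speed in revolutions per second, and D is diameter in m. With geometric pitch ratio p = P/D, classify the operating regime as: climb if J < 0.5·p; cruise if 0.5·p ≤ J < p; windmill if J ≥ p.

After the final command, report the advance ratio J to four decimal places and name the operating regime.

J = 0.5990, regime = cruise

set_propeller: D = 0.371 m, P = 0.262 m (p = P/D = 0.706199); state ← (V=0, rpm=0)
set_airspeed(67.06): V ← 67.06 m/s
adjust_airspeed(+7.22): V ← 67.06 +7.22 = 74.28 m/s
throttle_to(2411): rpm ← 2411
set_airspeed(8.93): V ← 8.93 m/s
final state: V = 8.93 m/s, rpm = 2411 → n = rpm/60 = 40.183333 rev/s
J = V / (n·D) = 8.93 / (40.183333 × 0.371) = 0.599007
regime bands: climb J<0.3531 | cruise [0.3531, 0.7062) | windmill J≥0.7062
J = 0.5990 → cruise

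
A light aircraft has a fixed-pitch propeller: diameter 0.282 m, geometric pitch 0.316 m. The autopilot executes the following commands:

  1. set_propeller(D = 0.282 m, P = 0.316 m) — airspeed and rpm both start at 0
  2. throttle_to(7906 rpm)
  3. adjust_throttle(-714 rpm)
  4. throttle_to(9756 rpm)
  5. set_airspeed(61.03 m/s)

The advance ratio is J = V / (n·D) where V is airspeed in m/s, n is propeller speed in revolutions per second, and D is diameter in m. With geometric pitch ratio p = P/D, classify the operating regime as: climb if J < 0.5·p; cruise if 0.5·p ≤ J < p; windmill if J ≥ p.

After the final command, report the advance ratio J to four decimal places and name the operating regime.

set_propeller: D = 0.282 m, P = 0.316 m (p = P/D = 1.120567); state ← (V=0, rpm=0)
throttle_to(7906): rpm ← 7906
adjust_throttle(-714): rpm ← 7906 -714 = 7192
throttle_to(9756): rpm ← 9756
set_airspeed(61.03): V ← 61.03 m/s
final state: V = 61.03 m/s, rpm = 9756 → n = rpm/60 = 162.600000 rev/s
J = V / (n·D) = 61.03 / (162.600000 × 0.282) = 1.330987
regime bands: climb J<0.5603 | cruise [0.5603, 1.1206) | windmill J≥1.1206
J = 1.3310 → windmill

J = 1.3310, regime = windmill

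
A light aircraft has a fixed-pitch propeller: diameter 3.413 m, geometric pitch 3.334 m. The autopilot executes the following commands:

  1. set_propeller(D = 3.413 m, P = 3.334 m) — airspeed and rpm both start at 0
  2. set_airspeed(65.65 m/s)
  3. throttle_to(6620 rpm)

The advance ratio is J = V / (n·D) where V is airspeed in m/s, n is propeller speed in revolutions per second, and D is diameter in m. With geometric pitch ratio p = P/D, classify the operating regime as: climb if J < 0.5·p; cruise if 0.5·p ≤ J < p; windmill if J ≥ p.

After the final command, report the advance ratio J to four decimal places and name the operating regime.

set_propeller: D = 3.413 m, P = 3.334 m (p = P/D = 0.976853); state ← (V=0, rpm=0)
set_airspeed(65.65): V ← 65.65 m/s
throttle_to(6620): rpm ← 6620
final state: V = 65.65 m/s, rpm = 6620 → n = rpm/60 = 110.333333 rev/s
J = V / (n·D) = 65.65 / (110.333333 × 3.413) = 0.174338
regime bands: climb J<0.4884 | cruise [0.4884, 0.9769) | windmill J≥0.9769
J = 0.1743 → climb

J = 0.1743, regime = climb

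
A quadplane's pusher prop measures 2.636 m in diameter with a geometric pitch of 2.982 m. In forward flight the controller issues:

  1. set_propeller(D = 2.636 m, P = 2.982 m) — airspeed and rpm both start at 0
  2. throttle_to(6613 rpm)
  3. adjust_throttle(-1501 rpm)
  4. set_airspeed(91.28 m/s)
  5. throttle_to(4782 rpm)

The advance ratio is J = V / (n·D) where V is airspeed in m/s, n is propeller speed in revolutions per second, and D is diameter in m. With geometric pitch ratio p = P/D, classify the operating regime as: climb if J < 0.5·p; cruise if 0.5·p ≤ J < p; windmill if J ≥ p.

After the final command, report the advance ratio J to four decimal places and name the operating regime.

J = 0.4345, regime = climb

set_propeller: D = 2.636 m, P = 2.982 m (p = P/D = 1.131259); state ← (V=0, rpm=0)
throttle_to(6613): rpm ← 6613
adjust_throttle(-1501): rpm ← 6613 -1501 = 5112
set_airspeed(91.28): V ← 91.28 m/s
throttle_to(4782): rpm ← 4782
final state: V = 91.28 m/s, rpm = 4782 → n = rpm/60 = 79.700000 rev/s
J = V / (n·D) = 91.28 / (79.700000 × 2.636) = 0.434482
regime bands: climb J<0.5656 | cruise [0.5656, 1.1313) | windmill J≥1.1313
J = 0.4345 → climb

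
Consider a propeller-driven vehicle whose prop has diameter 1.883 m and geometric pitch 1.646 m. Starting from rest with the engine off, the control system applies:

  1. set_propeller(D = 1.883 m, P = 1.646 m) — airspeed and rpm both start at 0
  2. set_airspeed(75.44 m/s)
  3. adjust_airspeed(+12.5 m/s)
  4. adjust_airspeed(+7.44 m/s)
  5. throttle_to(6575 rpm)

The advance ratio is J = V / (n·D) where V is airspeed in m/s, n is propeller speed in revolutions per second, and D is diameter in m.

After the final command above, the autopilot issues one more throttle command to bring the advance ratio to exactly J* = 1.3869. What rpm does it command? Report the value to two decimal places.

rpm = 2191.36

set_propeller: D = 1.883 m, P = 1.646 m (p = P/D = 0.874137); state ← (V=0, rpm=0)
set_airspeed(75.44): V ← 75.44 m/s
adjust_airspeed(+12.5): V ← 75.44 +12.5 = 87.94 m/s
adjust_airspeed(+7.44): V ← 87.94 +7.44 = 95.38 m/s
throttle_to(6575): rpm ← 6575
final state: V = 95.38 m/s, rpm = 6575 → n = rpm/60 = 109.583333 rev/s
target J* = 1.3869; solve J* = V/(n·D) for n: n = V/(J*·D) = 95.38/(1.3869 × 1.883) = 36.522614 rev/s
rpm = 60·n = 2191.356823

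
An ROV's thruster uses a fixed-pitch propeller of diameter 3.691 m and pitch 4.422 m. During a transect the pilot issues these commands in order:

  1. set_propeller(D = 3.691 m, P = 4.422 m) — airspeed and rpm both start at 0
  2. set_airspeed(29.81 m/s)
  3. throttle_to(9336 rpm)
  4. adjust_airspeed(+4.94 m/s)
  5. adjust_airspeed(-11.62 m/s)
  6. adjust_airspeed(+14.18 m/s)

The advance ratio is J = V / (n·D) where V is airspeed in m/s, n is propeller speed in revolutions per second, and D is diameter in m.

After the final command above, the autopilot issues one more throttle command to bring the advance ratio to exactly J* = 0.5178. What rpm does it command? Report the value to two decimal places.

rpm = 1171.31

set_propeller: D = 3.691 m, P = 4.422 m (p = P/D = 1.198049); state ← (V=0, rpm=0)
set_airspeed(29.81): V ← 29.81 m/s
throttle_to(9336): rpm ← 9336
adjust_airspeed(+4.94): V ← 29.81 +4.94 = 34.75 m/s
adjust_airspeed(-11.62): V ← 34.75 -11.62 = 23.13 m/s
adjust_airspeed(+14.18): V ← 23.13 +14.18 = 37.31 m/s
final state: V = 37.31 m/s, rpm = 9336 → n = rpm/60 = 155.600000 rev/s
target J* = 0.5178; solve J* = V/(n·D) for n: n = V/(J*·D) = 37.31/(0.5178 × 3.691) = 19.521768 rev/s
rpm = 60·n = 1171.306108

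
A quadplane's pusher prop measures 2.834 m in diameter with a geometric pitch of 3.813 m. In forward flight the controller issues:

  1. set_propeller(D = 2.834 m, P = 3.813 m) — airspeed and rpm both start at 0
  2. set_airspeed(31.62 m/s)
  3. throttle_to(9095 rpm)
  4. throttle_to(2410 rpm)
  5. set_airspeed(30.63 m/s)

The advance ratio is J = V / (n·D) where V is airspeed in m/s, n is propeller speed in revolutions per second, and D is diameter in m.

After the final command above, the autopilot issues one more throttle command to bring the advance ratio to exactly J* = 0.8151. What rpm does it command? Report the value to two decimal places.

rpm = 795.59

set_propeller: D = 2.834 m, P = 3.813 m (p = P/D = 1.345448); state ← (V=0, rpm=0)
set_airspeed(31.62): V ← 31.62 m/s
throttle_to(9095): rpm ← 9095
throttle_to(2410): rpm ← 2410
set_airspeed(30.63): V ← 30.63 m/s
final state: V = 30.63 m/s, rpm = 2410 → n = rpm/60 = 40.166667 rev/s
target J* = 0.8151; solve J* = V/(n·D) for n: n = V/(J*·D) = 30.63/(0.8151 × 2.834) = 13.259778 rev/s
rpm = 60·n = 795.586689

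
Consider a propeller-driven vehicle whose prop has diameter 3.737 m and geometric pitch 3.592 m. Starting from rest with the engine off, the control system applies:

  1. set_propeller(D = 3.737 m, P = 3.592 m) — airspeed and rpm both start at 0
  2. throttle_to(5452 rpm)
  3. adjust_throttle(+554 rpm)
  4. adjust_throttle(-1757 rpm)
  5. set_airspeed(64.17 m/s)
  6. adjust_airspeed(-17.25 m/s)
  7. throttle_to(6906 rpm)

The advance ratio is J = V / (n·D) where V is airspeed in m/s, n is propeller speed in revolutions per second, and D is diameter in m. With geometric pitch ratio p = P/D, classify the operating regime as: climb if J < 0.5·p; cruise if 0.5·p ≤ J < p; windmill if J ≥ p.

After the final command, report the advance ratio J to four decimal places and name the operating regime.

J = 0.1091, regime = climb

set_propeller: D = 3.737 m, P = 3.592 m (p = P/D = 0.961199); state ← (V=0, rpm=0)
throttle_to(5452): rpm ← 5452
adjust_throttle(+554): rpm ← 5452 +554 = 6006
adjust_throttle(-1757): rpm ← 6006 -1757 = 4249
set_airspeed(64.17): V ← 64.17 m/s
adjust_airspeed(-17.25): V ← 64.17 -17.25 = 46.92 m/s
throttle_to(6906): rpm ← 6906
final state: V = 46.92 m/s, rpm = 6906 → n = rpm/60 = 115.100000 rev/s
J = V / (n·D) = 46.92 / (115.100000 × 3.737) = 0.109084
regime bands: climb J<0.4806 | cruise [0.4806, 0.9612) | windmill J≥0.9612
J = 0.1091 → climb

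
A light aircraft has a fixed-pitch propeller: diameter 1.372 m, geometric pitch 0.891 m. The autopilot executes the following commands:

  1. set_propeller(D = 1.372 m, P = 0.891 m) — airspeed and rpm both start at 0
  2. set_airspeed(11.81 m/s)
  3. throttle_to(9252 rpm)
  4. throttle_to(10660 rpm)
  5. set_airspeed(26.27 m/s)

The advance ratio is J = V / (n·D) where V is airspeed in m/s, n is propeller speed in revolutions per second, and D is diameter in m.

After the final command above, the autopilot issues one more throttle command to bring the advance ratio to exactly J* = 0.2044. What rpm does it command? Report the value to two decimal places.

set_propeller: D = 1.372 m, P = 0.891 m (p = P/D = 0.649417); state ← (V=0, rpm=0)
set_airspeed(11.81): V ← 11.81 m/s
throttle_to(9252): rpm ← 9252
throttle_to(10660): rpm ← 10660
set_airspeed(26.27): V ← 26.27 m/s
final state: V = 26.27 m/s, rpm = 10660 → n = rpm/60 = 177.666667 rev/s
target J* = 0.2044; solve J* = V/(n·D) for n: n = V/(J*·D) = 26.27/(0.2044 × 1.372) = 93.675295 rev/s
rpm = 60·n = 5620.517707

rpm = 5620.52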